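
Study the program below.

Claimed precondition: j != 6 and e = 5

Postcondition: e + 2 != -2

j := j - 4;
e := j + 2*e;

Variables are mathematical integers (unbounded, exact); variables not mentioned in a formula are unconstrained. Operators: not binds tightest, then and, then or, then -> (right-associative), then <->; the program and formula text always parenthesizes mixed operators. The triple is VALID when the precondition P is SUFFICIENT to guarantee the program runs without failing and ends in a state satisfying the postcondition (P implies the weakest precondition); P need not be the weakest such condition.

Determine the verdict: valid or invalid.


Working backward. After the program, the postcondition e + 2 != -2 must hold; in canonical form it is e != -4.
Before e := j + 2*e: 2*e + j != -4
Before j := j - 4: 2*e + j != 0
The weakest precondition is 2*e + j != 0.
Check whether j != 6 and e = 5 implies it.
Countermodel: at the initial state e = 5, j = -10, the precondition holds but the weakest precondition fails.
Answer: invalid


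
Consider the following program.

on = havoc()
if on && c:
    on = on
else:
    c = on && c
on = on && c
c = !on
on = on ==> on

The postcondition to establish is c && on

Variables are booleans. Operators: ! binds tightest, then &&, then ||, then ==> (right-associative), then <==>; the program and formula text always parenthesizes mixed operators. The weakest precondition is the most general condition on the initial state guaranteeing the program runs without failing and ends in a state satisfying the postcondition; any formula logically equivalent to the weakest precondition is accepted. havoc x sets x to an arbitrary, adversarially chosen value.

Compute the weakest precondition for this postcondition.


Working backward. After the program, c && on must hold.
Before on := on ==> on: c
Before c := !on: !on
Before on := on && c: !(on && c)
Then branch requires !(on && c); else branch requires !(on && c).
Before the if: (on && c) ==> (!(on && c))
Before havoc on: c ==> (!c)
Answer: WP = c ==> (!c)


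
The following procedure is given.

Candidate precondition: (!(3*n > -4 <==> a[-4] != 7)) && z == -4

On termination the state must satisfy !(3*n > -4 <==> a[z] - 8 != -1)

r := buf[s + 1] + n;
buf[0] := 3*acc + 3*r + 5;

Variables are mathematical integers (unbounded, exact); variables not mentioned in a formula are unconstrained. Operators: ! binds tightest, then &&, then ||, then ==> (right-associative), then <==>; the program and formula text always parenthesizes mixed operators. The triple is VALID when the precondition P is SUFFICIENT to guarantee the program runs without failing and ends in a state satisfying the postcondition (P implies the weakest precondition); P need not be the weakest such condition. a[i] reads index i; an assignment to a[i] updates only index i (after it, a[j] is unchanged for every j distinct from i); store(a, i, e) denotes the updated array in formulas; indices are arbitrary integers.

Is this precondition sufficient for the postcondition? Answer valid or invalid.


Working backward. After the program, the postcondition !(3*n > -4 <==> a[z] - 8 != -1) must hold; in canonical form it is !(3*n > -4 <==> a[z] != 7).
Before buf[0] := 3*acc + 3*r + 5: !(3*n > -4 <==> a[z] != 7)
Before r := buf[s + 1] + n: !(3*n > -4 <==> a[z] != 7)
The weakest precondition is !(3*n > -4 <==> a[z] != 7).
Check whether (!(3*n > -4 <==> a[-4] != 7)) && z == -4 implies it.
Every state satisfying the precondition satisfies the weakest precondition: the implication holds.
Answer: valid


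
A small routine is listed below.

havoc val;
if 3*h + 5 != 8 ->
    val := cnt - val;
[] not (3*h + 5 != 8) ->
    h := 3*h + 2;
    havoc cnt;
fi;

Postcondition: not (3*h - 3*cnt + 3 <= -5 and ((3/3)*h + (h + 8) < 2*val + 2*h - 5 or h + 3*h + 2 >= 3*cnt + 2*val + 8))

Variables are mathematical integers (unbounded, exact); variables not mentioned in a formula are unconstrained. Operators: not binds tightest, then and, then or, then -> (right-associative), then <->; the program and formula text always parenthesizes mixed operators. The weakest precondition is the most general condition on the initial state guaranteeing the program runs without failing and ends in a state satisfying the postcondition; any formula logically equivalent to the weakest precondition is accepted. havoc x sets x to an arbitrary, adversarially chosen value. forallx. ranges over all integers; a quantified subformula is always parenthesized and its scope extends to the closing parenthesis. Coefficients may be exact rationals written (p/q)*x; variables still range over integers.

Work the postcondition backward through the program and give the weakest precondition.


Working backward. After the program, the postcondition not (3*h - 3*cnt + 3 <= -5 and ((3/3)*h + (h + 8) < 2*val + 2*h - 5 or h + 3*h + 2 >= 3*cnt + 2*val + 8)) must hold; in canonical form it is not (3*h <= 3*cnt - 8 and (2*val > 13 or 4*h >= 3*cnt + 2*val + 6)).
Then branch requires not (3*h <= 3*cnt - 8 and (2*cnt > 2*val + 13 or 4*h + 2*val >= 5*cnt + 6)); else branch requires forall cnt_1. (not (9*h <= 3*cnt_1 - 14 and (2*val > 13 or 12*h >= 3*cnt_1 + 2*val - 2))).
Before the if: (3*h != 3 -> (not (3*h <= 3*cnt - 8 and (2*cnt > 2*val + 13 or 4*h + 2*val >= 5*cnt + 6)))) and ((not (3*h != 3)) -> (forall cnt_1. (not (9*h <= 3*cnt_1 - 14 and (2*val > 13 or 12*h >= 3*cnt_1 + 2*val - 2)))))
Before havoc val: forall val_1. ((3*h != 3 -> (not (3*h <= 3*cnt - 8 and (2*cnt > 2*val_1 + 13 or 4*h + 2*val_1 >= 5*cnt + 6)))) and ((not (3*h != 3)) -> (forall cnt_1. (not (9*h <= 3*cnt_1 - 14 and (2*val_1 > 13 or 12*h >= 3*cnt_1 + 2*val_1 - 2))))))
Answer: WP = forall val_1. ((3*h != 3 -> (not (3*h <= 3*cnt - 8 and (2*cnt > 2*val_1 + 13 or 4*h + 2*val_1 >= 5*cnt + 6)))) and ((not (3*h != 3)) -> (forall cnt_1. (not (9*h <= 3*cnt_1 - 14 and (2*val_1 > 13 or 12*h >= 3*cnt_1 + 2*val_1 - 2))))))


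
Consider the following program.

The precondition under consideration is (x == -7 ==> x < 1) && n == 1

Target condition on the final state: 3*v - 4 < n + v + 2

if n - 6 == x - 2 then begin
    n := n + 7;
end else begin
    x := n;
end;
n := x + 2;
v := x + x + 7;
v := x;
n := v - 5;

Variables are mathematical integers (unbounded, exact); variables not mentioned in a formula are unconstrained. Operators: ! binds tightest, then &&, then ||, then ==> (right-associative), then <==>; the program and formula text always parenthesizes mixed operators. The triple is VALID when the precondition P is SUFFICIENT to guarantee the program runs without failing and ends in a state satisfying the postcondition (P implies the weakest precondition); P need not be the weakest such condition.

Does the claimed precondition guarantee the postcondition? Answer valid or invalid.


Working backward. After the program, the postcondition 3*v - 4 < n + v + 2 must hold; in canonical form it is 2*v < n + 6.
Before n := v - 5: v < 1
Before v := x: x < 1
Before v := x + x + 7: x < 1
Before n := x + 2: x < 1
Then branch requires x < 1; else branch requires n < 1.
Before the if: (n == x + 4 ==> x < 1) && ((!(n == x + 4)) ==> n < 1)
The weakest precondition is (n == x + 4 ==> x < 1) && ((!(n == x + 4)) ==> n < 1).
Check whether (x == -7 ==> x < 1) && n == 1 implies it.
Countermodel: at the initial state n = 1, x = -2, the precondition holds but the weakest precondition fails.
Answer: invalid


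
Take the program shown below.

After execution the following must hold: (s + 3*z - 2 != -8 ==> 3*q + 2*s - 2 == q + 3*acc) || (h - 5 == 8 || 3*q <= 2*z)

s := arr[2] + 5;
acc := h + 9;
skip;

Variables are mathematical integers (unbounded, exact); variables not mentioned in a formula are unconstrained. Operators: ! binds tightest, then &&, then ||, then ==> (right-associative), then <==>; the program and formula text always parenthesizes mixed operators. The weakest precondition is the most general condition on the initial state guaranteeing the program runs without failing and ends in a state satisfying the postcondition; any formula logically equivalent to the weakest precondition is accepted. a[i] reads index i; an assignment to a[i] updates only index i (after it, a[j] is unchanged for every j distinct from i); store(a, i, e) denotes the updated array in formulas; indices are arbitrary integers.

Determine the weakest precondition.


Working backward. After the program, the postcondition (s + 3*z - 2 != -8 ==> 3*q + 2*s - 2 == q + 3*acc) || (h - 5 == 8 || 3*q <= 2*z) must hold; in canonical form it is (s + 3*z != -6 ==> 2*q + 2*s == 3*acc + 2) || h == 13 || 3*q <= 2*z.
Before skip: (s + 3*z != -6 ==> 2*q + 2*s == 3*acc + 2) || h == 13 || 3*q <= 2*z
Before acc := h + 9: (s + 3*z != -6 ==> 2*q + 2*s == 3*h + 29) || h == 13 || 3*q <= 2*z
Before s := arr[2] + 5: (arr[2] + 3*z != -11 ==> 2*arr[2] + 2*q == 3*h + 19) || h == 13 || 3*q <= 2*z
Answer: WP = (arr[2] + 3*z != -11 ==> 2*arr[2] + 2*q == 3*h + 19) || h == 13 || 3*q <= 2*z


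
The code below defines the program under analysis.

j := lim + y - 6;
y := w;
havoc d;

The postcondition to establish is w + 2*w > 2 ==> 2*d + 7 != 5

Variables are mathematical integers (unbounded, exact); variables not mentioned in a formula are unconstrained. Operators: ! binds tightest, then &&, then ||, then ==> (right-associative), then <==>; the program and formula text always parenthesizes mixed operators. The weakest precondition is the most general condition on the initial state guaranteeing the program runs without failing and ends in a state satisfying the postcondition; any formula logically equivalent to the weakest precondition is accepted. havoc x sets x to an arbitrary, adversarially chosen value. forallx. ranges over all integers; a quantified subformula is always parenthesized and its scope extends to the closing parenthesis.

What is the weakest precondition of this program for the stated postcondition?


Working backward. After the program, the postcondition w + 2*w > 2 ==> 2*d + 7 != 5 must hold; in canonical form it is 3*w > 2 ==> 2*d != -2.
Before havoc d: forall d_1. (3*w > 2 ==> 2*d_1 != -2)
Before y := w: forall d_1. (3*w > 2 ==> 2*d_1 != -2)
Before j := lim + y - 6: forall d_1. (3*w > 2 ==> 2*d_1 != -2)
Answer: WP = forall d_1. (3*w > 2 ==> 2*d_1 != -2)


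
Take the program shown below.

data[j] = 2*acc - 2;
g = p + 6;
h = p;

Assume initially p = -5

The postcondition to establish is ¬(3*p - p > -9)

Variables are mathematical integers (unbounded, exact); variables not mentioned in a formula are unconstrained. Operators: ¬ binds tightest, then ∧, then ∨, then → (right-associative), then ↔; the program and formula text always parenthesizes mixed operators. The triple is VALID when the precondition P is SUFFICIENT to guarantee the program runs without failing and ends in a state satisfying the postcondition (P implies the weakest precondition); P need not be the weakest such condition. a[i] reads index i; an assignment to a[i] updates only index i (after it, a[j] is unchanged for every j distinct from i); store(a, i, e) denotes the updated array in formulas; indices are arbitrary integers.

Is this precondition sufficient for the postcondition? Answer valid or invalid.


Working backward. After the program, the postcondition ¬(3*p - p > -9) must hold; in canonical form it is ¬(2*p > -9).
Before h := p: ¬(2*p > -9)
Before g := p + 6: ¬(2*p > -9)
Before data[j] := 2*acc - 2: ¬(2*p > -9)
The weakest precondition is ¬(2*p > -9).
Check whether p = -5 implies it.
Every state satisfying the precondition satisfies the weakest precondition: the implication holds.
Answer: valid


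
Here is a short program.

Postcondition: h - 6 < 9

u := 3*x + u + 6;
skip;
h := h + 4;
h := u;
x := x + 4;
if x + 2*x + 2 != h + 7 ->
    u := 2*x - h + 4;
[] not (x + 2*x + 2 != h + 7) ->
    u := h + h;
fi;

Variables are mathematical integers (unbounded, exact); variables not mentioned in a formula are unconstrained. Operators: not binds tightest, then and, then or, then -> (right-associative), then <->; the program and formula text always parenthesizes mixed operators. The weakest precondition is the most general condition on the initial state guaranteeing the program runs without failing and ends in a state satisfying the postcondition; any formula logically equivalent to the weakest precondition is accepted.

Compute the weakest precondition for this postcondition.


Working backward. After the program, the postcondition h - 6 < 9 must hold; in canonical form it is h < 15.
Then branch requires h < 15; else branch requires h < 15.
Before the if: (3*x != h + 5 -> h < 15) and ((not (3*x != h + 5)) -> h < 15)
Before x := x + 4: (3*x != h - 7 -> h < 15) and ((not (3*x != h - 7)) -> h < 15)
Before h := u: (3*x != u - 7 -> u < 15) and ((not (3*x != u - 7)) -> u < 15)
Before h := h + 4: (3*x != u - 7 -> u < 15) and ((not (3*x != u - 7)) -> u < 15)
Before skip: (3*x != u - 7 -> u < 15) and ((not (3*x != u - 7)) -> u < 15)
Before u := 3*x + u + 6: (u != 1 -> u + 3*x < 9) and ((not (u != 1)) -> u + 3*x < 9)
Answer: WP = (u != 1 -> u + 3*x < 9) and ((not (u != 1)) -> u + 3*x < 9)


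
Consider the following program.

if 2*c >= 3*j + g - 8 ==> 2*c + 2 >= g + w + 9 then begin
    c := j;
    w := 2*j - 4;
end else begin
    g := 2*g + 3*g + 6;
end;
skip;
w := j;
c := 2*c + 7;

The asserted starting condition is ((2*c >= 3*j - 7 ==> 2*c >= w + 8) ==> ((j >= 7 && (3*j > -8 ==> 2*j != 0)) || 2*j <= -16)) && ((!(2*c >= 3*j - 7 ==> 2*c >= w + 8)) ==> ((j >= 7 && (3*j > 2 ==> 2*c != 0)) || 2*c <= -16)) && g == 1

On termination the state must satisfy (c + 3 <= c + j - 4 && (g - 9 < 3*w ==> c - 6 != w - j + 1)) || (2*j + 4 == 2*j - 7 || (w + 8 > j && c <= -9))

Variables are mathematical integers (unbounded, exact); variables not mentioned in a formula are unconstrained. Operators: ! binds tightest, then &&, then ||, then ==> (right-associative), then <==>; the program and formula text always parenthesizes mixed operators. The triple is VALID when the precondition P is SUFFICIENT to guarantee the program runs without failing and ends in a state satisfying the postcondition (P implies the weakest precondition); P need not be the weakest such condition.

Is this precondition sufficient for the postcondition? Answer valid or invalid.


Working backward. After the program, the postcondition (c + 3 <= c + j - 4 && (g - 9 < 3*w ==> c - 6 != w - j + 1)) || (2*j + 4 == 2*j - 7 || (w + 8 > j && c <= -9)) must hold; in canonical form it is (j >= 7 && (g < 3*w + 9 ==> c + j != w + 7)) || (w > j - 8 && c <= -9).
Before c := 2*c + 7: (j >= 7 && (g < 3*w + 9 ==> 2*c + j != w)) || (w > j - 8 && 2*c <= -16)
Before w := j: (j >= 7 && (g < 3*j + 9 ==> 2*c != 0)) || 2*c <= -16
Before skip: (j >= 7 && (g < 3*j + 9 ==> 2*c != 0)) || 2*c <= -16
Then branch requires (j >= 7 && (g < 3*j + 9 ==> 2*j != 0)) || 2*j <= -16; else branch requires (j >= 7 && (5*g < 3*j + 3 ==> 2*c != 0)) || 2*c <= -16.
Before the if: ((2*c >= g + 3*j - 8 ==> 2*c >= g + w + 7) ==> ((j >= 7 && (g < 3*j + 9 ==> 2*j != 0)) || 2*j <= -16)) && ((!(2*c >= g + 3*j - 8 ==> 2*c >= g + w + 7)) ==> ((j >= 7 && (5*g < 3*j + 3 ==> 2*c != 0)) || 2*c <= -16))
The weakest precondition is ((2*c >= g + 3*j - 8 ==> 2*c >= g + w + 7) ==> ((j >= 7 && (g < 3*j + 9 ==> 2*j != 0)) || 2*j <= -16)) && ((!(2*c >= g + 3*j - 8 ==> 2*c >= g + w + 7)) ==> ((j >= 7 && (5*g < 3*j + 3 ==> 2*c != 0)) || 2*c <= -16)).
Check whether ((2*c >= 3*j - 7 ==> 2*c >= w + 8) ==> ((j >= 7 && (3*j > -8 ==> 2*j != 0)) || 2*j <= -16)) && ((!(2*c >= 3*j - 7 ==> 2*c >= w + 8)) ==> ((j >= 7 && (3*j > 2 ==> 2*c != 0)) || 2*c <= -16)) && g == 1 implies it.
Every state satisfying the precondition satisfies the weakest precondition: the implication holds.
Answer: valid


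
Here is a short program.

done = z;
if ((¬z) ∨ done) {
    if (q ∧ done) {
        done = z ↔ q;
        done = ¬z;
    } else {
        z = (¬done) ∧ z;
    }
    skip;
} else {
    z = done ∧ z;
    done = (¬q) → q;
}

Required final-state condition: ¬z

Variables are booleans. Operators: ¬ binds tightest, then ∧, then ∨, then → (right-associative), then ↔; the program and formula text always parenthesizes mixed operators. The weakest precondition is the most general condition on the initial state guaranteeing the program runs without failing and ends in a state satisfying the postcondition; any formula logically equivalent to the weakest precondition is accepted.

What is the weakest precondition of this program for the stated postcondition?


Working backward. After the program, ¬z must hold.
Then branch requires ((q ∧ done) → (¬z)) ∧ ((¬(q ∧ done)) → (¬((¬done) ∧ z))); else branch requires ¬(done ∧ z).
Before the if: (((¬z) ∨ done) → (((q ∧ done) → (¬z)) ∧ ((¬(q ∧ done)) → (¬((¬done) ∧ z))))) ∧ ((¬((¬z) ∨ done)) → (¬(done ∧ z)))
Before done := z: (q ∧ z) → (¬z)
Answer: WP = (q ∧ z) → (¬z)


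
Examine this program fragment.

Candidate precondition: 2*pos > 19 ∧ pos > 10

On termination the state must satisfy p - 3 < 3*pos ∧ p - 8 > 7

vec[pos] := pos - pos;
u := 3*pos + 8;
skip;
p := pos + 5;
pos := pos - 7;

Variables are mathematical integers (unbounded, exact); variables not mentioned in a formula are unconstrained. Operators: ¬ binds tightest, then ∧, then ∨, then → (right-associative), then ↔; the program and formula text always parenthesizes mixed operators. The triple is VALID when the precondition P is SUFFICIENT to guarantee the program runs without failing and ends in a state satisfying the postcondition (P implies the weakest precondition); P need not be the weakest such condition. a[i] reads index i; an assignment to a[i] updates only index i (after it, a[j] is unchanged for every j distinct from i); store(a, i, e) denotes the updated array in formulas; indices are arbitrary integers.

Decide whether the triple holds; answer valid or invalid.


Working backward. After the program, the postcondition p - 3 < 3*pos ∧ p - 8 > 7 must hold; in canonical form it is p < 3*pos + 3 ∧ p > 15.
Before pos := pos - 7: p < 3*pos - 18 ∧ p > 15
Before p := pos + 5: 2*pos > 23 ∧ pos > 10
Before skip: 2*pos > 23 ∧ pos > 10
Before u := 3*pos + 8: 2*pos > 23 ∧ pos > 10
Before vec[pos] := pos - pos: 2*pos > 23 ∧ pos > 10
The weakest precondition is 2*pos > 23 ∧ pos > 10.
Check whether 2*pos > 19 ∧ pos > 10 implies it.
Countermodel: at the initial state pos = 11, the precondition holds but the weakest precondition fails.
Answer: invalid


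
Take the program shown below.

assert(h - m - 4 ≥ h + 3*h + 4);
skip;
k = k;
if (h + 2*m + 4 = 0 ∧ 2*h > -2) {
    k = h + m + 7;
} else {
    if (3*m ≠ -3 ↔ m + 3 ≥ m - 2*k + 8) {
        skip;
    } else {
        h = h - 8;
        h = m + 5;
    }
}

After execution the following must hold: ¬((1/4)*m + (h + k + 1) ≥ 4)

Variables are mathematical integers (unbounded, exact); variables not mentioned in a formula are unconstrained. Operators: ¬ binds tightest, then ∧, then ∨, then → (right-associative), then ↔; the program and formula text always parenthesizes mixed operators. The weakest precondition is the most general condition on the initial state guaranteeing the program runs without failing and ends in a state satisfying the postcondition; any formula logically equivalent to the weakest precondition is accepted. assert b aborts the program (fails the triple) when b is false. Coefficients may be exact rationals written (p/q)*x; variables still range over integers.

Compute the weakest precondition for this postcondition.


Working backward. After the program, the postcondition ¬((1/4)*m + (h + k + 1) ≥ 4) must hold; in canonical form it is ¬(h + k + (1/4)*m ≥ 3).
Then branch requires ¬(2*h + (5/4)*m ≥ -4); else branch requires ((3*m ≠ -3 ↔ 2*k ≥ 5) → (¬(h + k + (1/4)*m ≥ 3))) ∧ ((¬(3*m ≠ -3 ↔ 2*k ≥ 5)) → (¬(k + (5/4)*m ≥ -2))).
Before the if: ((h + 2*m = -4 ∧ 2*h > -2) → (¬(2*h + (5/4)*m ≥ -4))) ∧ ((¬(h + 2*m = -4 ∧ 2*h > -2)) → (((3*m ≠ -3 ↔ 2*k ≥ 5) → (¬(h + k + (1/4)*m ≥ 3))) ∧ ((¬(3*m ≠ -3 ↔ 2*k ≥ 5)) → (¬(k + (5/4)*m ≥ -2)))))
Before k := k: ((h + 2*m = -4 ∧ 2*h > -2) → (¬(2*h + (5/4)*m ≥ -4))) ∧ ((¬(h + 2*m = -4 ∧ 2*h > -2)) → (((3*m ≠ -3 ↔ 2*k ≥ 5) → (¬(h + k + (1/4)*m ≥ 3))) ∧ ((¬(3*m ≠ -3 ↔ 2*k ≥ 5)) → (¬(k + (5/4)*m ≥ -2)))))
Before skip: ((h + 2*m = -4 ∧ 2*h > -2) → (¬(2*h + (5/4)*m ≥ -4))) ∧ ((¬(h + 2*m = -4 ∧ 2*h > -2)) → (((3*m ≠ -3 ↔ 2*k ≥ 5) → (¬(h + k + (1/4)*m ≥ 3))) ∧ ((¬(3*m ≠ -3 ↔ 2*k ≥ 5)) → (¬(k + (5/4)*m ≥ -2)))))
Before assert h - m - 4 ≥ h + 3*h + 4: 3*h + m ≤ -8 ∧ ((h + 2*m = -4 ∧ 2*h > -2) → (¬(2*h + (5/4)*m ≥ -4))) ∧ ((¬(h + 2*m = -4 ∧ 2*h > -2)) → (((3*m ≠ -3 ↔ 2*k ≥ 5) → (¬(h + k + (1/4)*m ≥ 3))) ∧ ((¬(3*m ≠ -3 ↔ 2*k ≥ 5)) → (¬(k + (5/4)*m ≥ -2)))))
Answer: WP = 3*h + m ≤ -8 ∧ ((h + 2*m = -4 ∧ 2*h > -2) → (¬(2*h + (5/4)*m ≥ -4))) ∧ ((¬(h + 2*m = -4 ∧ 2*h > -2)) → (((3*m ≠ -3 ↔ 2*k ≥ 5) → (¬(h + k + (1/4)*m ≥ 3))) ∧ ((¬(3*m ≠ -3 ↔ 2*k ≥ 5)) → (¬(k + (5/4)*m ≥ -2)))))


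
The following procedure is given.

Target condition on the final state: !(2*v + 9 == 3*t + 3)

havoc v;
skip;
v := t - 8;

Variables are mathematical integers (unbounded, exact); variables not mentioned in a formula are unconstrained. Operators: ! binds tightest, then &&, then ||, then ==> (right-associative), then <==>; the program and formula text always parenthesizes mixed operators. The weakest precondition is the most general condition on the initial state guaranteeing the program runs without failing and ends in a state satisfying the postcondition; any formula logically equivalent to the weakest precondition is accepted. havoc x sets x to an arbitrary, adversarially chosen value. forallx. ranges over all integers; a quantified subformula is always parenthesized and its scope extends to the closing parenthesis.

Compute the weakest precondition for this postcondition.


Working backward. After the program, the postcondition !(2*v + 9 == 3*t + 3) must hold; in canonical form it is !(2*v == 3*t - 6).
Before v := t - 8: !(t == -10)
Before skip: !(t == -10)
Before havoc v: !(t == -10)
Answer: WP = !(t == -10)


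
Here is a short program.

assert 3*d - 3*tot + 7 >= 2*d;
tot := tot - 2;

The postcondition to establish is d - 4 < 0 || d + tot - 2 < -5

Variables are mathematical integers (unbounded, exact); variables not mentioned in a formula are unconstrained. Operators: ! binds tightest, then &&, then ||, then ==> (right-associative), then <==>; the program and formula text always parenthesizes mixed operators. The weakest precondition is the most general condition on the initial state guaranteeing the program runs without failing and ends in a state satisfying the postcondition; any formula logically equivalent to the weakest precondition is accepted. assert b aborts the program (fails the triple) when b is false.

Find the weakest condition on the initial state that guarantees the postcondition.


Working backward. After the program, the postcondition d - 4 < 0 || d + tot - 2 < -5 must hold; in canonical form it is d < 4 || d + tot < -3.
Before tot := tot - 2: d < 4 || d + tot < -1
Before assert 3*d - 3*tot + 7 >= 2*d: d >= 3*tot - 7 && (d < 4 || d + tot < -1)
Answer: WP = d >= 3*tot - 7 && (d < 4 || d + tot < -1)


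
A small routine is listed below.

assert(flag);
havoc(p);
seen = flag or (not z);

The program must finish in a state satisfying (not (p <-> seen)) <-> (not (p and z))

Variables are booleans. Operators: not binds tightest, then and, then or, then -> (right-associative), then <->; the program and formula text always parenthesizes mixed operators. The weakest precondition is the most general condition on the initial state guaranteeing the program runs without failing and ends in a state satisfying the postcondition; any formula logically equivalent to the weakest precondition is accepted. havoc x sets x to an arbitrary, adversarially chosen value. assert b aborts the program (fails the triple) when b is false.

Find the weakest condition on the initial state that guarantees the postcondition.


Working backward. After the program, (not (p <-> seen)) <-> (not (p and z)) must hold.
Before seen := flag or (not z): (not (p <-> (flag or (not z)))) <-> (not (p and z))
Before havoc p: ((not (flag or (not z))) <-> (not z)) and (flag or (not z))
Before assert flag: flag and ((not (flag or (not z))) <-> (not z)) and (flag or (not z))
Answer: WP = flag and ((not (flag or (not z))) <-> (not z)) and (flag or (not z))


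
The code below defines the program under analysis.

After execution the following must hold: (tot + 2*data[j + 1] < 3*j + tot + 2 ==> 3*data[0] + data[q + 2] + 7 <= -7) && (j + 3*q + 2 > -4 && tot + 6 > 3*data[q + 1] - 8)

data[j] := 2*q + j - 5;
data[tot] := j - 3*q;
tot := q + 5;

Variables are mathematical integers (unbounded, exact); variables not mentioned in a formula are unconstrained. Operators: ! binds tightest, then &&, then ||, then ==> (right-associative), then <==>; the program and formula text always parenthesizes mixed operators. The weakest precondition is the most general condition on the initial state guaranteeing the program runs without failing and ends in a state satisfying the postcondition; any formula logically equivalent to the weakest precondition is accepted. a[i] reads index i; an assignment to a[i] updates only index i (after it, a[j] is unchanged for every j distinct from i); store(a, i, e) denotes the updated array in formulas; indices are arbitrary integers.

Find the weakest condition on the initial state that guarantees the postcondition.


Working backward. After the program, the postcondition (tot + 2*data[j + 1] < 3*j + tot + 2 ==> 3*data[0] + data[q + 2] + 7 <= -7) && (j + 3*q + 2 > -4 && tot + 6 > 3*data[q + 1] - 8) must hold; in canonical form it is (2*data[j + 1] < 3*j + 2 ==> data[q + 2] + 3*data[0] <= -14) && j + 3*q > -6 && tot > 3*data[q + 1] - 14.
Before tot := q + 5: (2*data[j + 1] < 3*j + 2 ==> data[q + 2] + 3*data[0] <= -14) && j + 3*q > -6 && q > 3*data[q + 1] - 19
Before data[tot] := j - 3*q: (2*store(data, tot, j - 3*q)[j + 1] < 3*j + 2 ==> store(data, tot, j - 3*q)[q + 2] + 3*store(data, tot, j - 3*q)[0] <= -14) && j + 3*q > -6 && q > 3*store(data, tot, j - 3*q)[q + 1] - 19
Before data[j] := 2*q + j - 5: (2*store(store(data, j, j + 2*q - 5), tot, j - 3*q)[j + 1] < 3*j + 2 ==> store(store(data, j, j + 2*q - 5), tot, j - 3*q)[q + 2] + 3*store(store(data, j, j + 2*q - 5), tot, j - 3*q)[0] <= -14) && j + 3*q > -6 && q > 3*store(store(data, j, j + 2*q - 5), tot, j - 3*q)[q + 1] - 19
Answer: WP = (2*store(store(data, j, j + 2*q - 5), tot, j - 3*q)[j + 1] < 3*j + 2 ==> store(store(data, j, j + 2*q - 5), tot, j - 3*q)[q + 2] + 3*store(store(data, j, j + 2*q - 5), tot, j - 3*q)[0] <= -14) && j + 3*q > -6 && q > 3*store(store(data, j, j + 2*q - 5), tot, j - 3*q)[q + 1] - 19


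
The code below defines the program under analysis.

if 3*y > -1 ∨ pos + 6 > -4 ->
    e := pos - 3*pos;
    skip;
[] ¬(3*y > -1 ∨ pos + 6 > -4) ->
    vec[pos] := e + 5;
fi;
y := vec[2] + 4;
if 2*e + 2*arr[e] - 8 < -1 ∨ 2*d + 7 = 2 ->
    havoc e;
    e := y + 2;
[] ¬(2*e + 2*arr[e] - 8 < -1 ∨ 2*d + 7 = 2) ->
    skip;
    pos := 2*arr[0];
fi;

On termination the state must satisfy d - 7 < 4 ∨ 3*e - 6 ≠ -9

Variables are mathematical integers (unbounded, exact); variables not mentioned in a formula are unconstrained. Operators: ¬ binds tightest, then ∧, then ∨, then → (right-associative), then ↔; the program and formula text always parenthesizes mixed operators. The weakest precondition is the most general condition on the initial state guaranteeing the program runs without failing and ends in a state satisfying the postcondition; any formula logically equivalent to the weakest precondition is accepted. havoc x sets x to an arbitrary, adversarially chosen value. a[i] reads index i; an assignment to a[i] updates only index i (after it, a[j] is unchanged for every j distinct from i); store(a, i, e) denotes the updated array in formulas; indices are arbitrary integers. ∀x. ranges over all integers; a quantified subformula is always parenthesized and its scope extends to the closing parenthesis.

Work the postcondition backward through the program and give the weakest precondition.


Working backward. After the program, the postcondition d - 7 < 4 ∨ 3*e - 6 ≠ -9 must hold; in canonical form it is d < 11 ∨ 3*e ≠ -3.
Then branch requires d < 11 ∨ 3*y ≠ -9; else branch requires d < 11 ∨ 3*e ≠ -3.
Before the if: ((2*arr[e] + 2*e < 7 ∨ 2*d = -5) → (d < 11 ∨ 3*y ≠ -9)) ∧ ((¬(2*arr[e] + 2*e < 7 ∨ 2*d = -5)) → (d < 11 ∨ 3*e ≠ -3))
Before y := vec[2] + 4: ((2*arr[e] + 2*e < 7 ∨ 2*d = -5) → (d < 11 ∨ 3*vec[2] ≠ -21)) ∧ ((¬(2*arr[e] + 2*e < 7 ∨ 2*d = -5)) → (d < 11 ∨ 3*e ≠ -3))
Then branch requires ((2*arr[-2*pos] < 4*pos + 7 ∨ 2*d = -5) → (d < 11 ∨ 3*vec[2] ≠ -21)) ∧ ((¬(2*arr[-2*pos] < 4*pos + 7 ∨ 2*d = -5)) → (d < 11 ∨ 6*pos ≠ 3)); else branch requires ((2*arr[e] + 2*e < 7 ∨ 2*d = -5) → (d < 11 ∨ 3*store(vec, pos, e + 5)[2] ≠ -21)) ∧ ((¬(2*arr[e] + 2*e < 7 ∨ 2*d = -5)) → (d < 11 ∨ 3*e ≠ -3)).
Before the if: ((3*y > -1 ∨ pos > -10) → (((2*arr[-2*pos] < 4*pos + 7 ∨ 2*d = -5) → (d < 11 ∨ 3*vec[2] ≠ -21)) ∧ ((¬(2*arr[-2*pos] < 4*pos + 7 ∨ 2*d = -5)) → (d < 11 ∨ 6*pos ≠ 3)))) ∧ ((¬(3*y > -1 ∨ pos > -10)) → (((2*arr[e] + 2*e < 7 ∨ 2*d = -5) → (d < 11 ∨ 3*store(vec, pos, e + 5)[2] ≠ -21)) ∧ ((¬(2*arr[e] + 2*e < 7 ∨ 2*d = -5)) → (d < 11 ∨ 3*e ≠ -3))))
Answer: WP = ((3*y > -1 ∨ pos > -10) → (((2*arr[-2*pos] < 4*pos + 7 ∨ 2*d = -5) → (d < 11 ∨ 3*vec[2] ≠ -21)) ∧ ((¬(2*arr[-2*pos] < 4*pos + 7 ∨ 2*d = -5)) → (d < 11 ∨ 6*pos ≠ 3)))) ∧ ((¬(3*y > -1 ∨ pos > -10)) → (((2*arr[e] + 2*e < 7 ∨ 2*d = -5) → (d < 11 ∨ 3*store(vec, pos, e + 5)[2] ≠ -21)) ∧ ((¬(2*arr[e] + 2*e < 7 ∨ 2*d = -5)) → (d < 11 ∨ 3*e ≠ -3))))


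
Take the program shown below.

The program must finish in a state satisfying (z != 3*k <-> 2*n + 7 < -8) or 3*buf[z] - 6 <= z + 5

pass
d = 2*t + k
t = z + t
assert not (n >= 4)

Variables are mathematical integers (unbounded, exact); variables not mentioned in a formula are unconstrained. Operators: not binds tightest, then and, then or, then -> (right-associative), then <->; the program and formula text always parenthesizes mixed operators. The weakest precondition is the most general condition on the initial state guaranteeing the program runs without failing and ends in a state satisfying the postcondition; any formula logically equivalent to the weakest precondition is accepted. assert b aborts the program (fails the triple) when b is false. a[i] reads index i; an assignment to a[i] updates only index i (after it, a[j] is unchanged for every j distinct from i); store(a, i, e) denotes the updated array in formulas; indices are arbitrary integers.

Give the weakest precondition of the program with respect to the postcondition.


Working backward. After the program, the postcondition (z != 3*k <-> 2*n + 7 < -8) or 3*buf[z] - 6 <= z + 5 must hold; in canonical form it is (z != 3*k <-> 2*n < -15) or 3*buf[z] <= z + 11.
Before assert not (n >= 4): (not (n >= 4)) and ((z != 3*k <-> 2*n < -15) or 3*buf[z] <= z + 11)
Before t := z + t: (not (n >= 4)) and ((z != 3*k <-> 2*n < -15) or 3*buf[z] <= z + 11)
Before d := 2*t + k: (not (n >= 4)) and ((z != 3*k <-> 2*n < -15) or 3*buf[z] <= z + 11)
Before skip: (not (n >= 4)) and ((z != 3*k <-> 2*n < -15) or 3*buf[z] <= z + 11)
Answer: WP = (not (n >= 4)) and ((z != 3*k <-> 2*n < -15) or 3*buf[z] <= z + 11)


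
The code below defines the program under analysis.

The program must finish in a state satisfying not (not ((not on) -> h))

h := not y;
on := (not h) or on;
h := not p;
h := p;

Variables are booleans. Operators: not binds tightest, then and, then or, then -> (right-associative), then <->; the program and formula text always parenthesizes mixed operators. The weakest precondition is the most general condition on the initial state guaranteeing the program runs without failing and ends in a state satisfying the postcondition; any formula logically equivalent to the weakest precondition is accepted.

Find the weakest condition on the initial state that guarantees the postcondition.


Working backward. After the program, the postcondition not (not ((not on) -> h)) must hold; in canonical form it is (not on) -> h.
Before h := p: (not on) -> p
Before h := not p: (not on) -> p
Before on := (not h) or on: (not ((not h) or on)) -> p
Before h := not y: (not (y or on)) -> p
Answer: WP = (not (y or on)) -> p


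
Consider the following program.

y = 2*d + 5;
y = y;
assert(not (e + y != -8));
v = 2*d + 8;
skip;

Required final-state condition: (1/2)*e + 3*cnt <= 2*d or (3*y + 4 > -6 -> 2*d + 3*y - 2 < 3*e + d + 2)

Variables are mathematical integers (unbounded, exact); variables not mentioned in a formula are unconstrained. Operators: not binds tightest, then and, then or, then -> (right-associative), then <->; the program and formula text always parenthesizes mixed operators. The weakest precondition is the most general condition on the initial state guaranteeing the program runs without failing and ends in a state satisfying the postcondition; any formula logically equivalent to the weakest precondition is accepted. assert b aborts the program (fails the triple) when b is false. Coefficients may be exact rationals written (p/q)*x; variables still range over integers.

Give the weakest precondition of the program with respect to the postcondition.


Working backward. After the program, the postcondition (1/2)*e + 3*cnt <= 2*d or (3*y + 4 > -6 -> 2*d + 3*y - 2 < 3*e + d + 2) must hold; in canonical form it is 3*cnt + (1/2)*e <= 2*d or (3*y > -10 -> d + 3*y < 3*e + 4).
Before skip: 3*cnt + (1/2)*e <= 2*d or (3*y > -10 -> d + 3*y < 3*e + 4)
Before v := 2*d + 8: 3*cnt + (1/2)*e <= 2*d or (3*y > -10 -> d + 3*y < 3*e + 4)
Before assert not (e + y != -8): (not (e + y != -8)) and (3*cnt + (1/2)*e <= 2*d or (3*y > -10 -> d + 3*y < 3*e + 4))
Before y := y: (not (e + y != -8)) and (3*cnt + (1/2)*e <= 2*d or (3*y > -10 -> d + 3*y < 3*e + 4))
Before y := 2*d + 5: (not (2*d + e != -13)) and (3*cnt + (1/2)*e <= 2*d or (6*d > -25 -> 7*d < 3*e - 11))
Answer: WP = (not (2*d + e != -13)) and (3*cnt + (1/2)*e <= 2*d or (6*d > -25 -> 7*d < 3*e - 11))


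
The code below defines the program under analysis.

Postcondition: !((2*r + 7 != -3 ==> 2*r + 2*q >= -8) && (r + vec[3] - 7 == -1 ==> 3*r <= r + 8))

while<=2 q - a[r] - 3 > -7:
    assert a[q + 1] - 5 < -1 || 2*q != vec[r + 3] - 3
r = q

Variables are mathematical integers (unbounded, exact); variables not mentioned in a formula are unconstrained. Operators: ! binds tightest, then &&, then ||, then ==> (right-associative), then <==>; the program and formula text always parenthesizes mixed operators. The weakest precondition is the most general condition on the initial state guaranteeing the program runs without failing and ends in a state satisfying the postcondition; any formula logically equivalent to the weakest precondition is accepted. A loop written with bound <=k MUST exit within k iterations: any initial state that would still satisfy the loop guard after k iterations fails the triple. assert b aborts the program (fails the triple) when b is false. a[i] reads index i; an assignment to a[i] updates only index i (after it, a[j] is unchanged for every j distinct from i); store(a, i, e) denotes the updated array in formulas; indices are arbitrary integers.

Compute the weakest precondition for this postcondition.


Working backward. After the program, the postcondition !((2*r + 7 != -3 ==> 2*r + 2*q >= -8) && (r + vec[3] - 7 == -1 ==> 3*r <= r + 8)) must hold; in canonical form it is !((2*r != -10 ==> 2*q + 2*r >= -8) && (vec[3] + r == 6 ==> 2*r <= 8)).
Before r := q: !((2*q != -10 ==> 4*q >= -8) && (vec[3] + q == 6 ==> 2*q <= 8))
Before the loop (bound <=2), unroll the exhaustion recursion (WP_0 = exit-now case; WP_j = one more guarded iteration, up to j = 2):
  WP_0: (!(q > a[r] - 4)) && (!((2*q != -10 ==> 4*q >= -8) && (vec[3] + q == 6 ==> 2*q <= 8)))
  WP_1: (q > a[r] - 4 ==> ((a[q + 1] < 4 || 2*q != vec[r + 3] - 3) && (!(q > a[r] - 4)) && (!((2*q != -10 ==> 4*q >= -8) && (vec[3] + q == 6 ==> 2*q <= 8))))) && ((!(q > a[r] - 4)) ==> (!((2*q != -10 ==> 4*q >= -8) && (vec[3] + q == 6 ==> 2*q <= 8))))
  WP_2: (q > a[r] - 4 ==> ((a[q + 1] < 4 || 2*q != vec[r + 3] - 3) && (q > a[r] - 4 ==> ((a[q + 1] < 4 || 2*q != vec[r + 3] - 3) && (!(q > a[r] - 4)) && (!((2*q != -10 ==> 4*q >= -8) && (vec[3] + q == 6 ==> 2*q <= 8))))) && ((!(q > a[r] - 4)) ==> (!((2*q != -10 ==> 4*q >= -8) && (vec[3] + q == 6 ==> 2*q <= 8)))))) && ((!(q > a[r] - 4)) ==> (!((2*q != -10 ==> 4*q >= -8) && (vec[3] + q == 6 ==> 2*q <= 8))))
So before the loop: (q > a[r] - 4 ==> ((a[q + 1] < 4 || 2*q != vec[r + 3] - 3) && (q > a[r] - 4 ==> ((a[q + 1] < 4 || 2*q != vec[r + 3] - 3) && (!(q > a[r] - 4)) && (!((2*q != -10 ==> 4*q >= -8) && (vec[3] + q == 6 ==> 2*q <= 8))))) && ((!(q > a[r] - 4)) ==> (!((2*q != -10 ==> 4*q >= -8) && (vec[3] + q == 6 ==> 2*q <= 8)))))) && ((!(q > a[r] - 4)) ==> (!((2*q != -10 ==> 4*q >= -8) && (vec[3] + q == 6 ==> 2*q <= 8))))
Answer: WP = (q > a[r] - 4 ==> ((a[q + 1] < 4 || 2*q != vec[r + 3] - 3) && (q > a[r] - 4 ==> ((a[q + 1] < 4 || 2*q != vec[r + 3] - 3) && (!(q > a[r] - 4)) && (!((2*q != -10 ==> 4*q >= -8) && (vec[3] + q == 6 ==> 2*q <= 8))))) && ((!(q > a[r] - 4)) ==> (!((2*q != -10 ==> 4*q >= -8) && (vec[3] + q == 6 ==> 2*q <= 8)))))) && ((!(q > a[r] - 4)) ==> (!((2*q != -10 ==> 4*q >= -8) && (vec[3] + q == 6 ==> 2*q <= 8))))


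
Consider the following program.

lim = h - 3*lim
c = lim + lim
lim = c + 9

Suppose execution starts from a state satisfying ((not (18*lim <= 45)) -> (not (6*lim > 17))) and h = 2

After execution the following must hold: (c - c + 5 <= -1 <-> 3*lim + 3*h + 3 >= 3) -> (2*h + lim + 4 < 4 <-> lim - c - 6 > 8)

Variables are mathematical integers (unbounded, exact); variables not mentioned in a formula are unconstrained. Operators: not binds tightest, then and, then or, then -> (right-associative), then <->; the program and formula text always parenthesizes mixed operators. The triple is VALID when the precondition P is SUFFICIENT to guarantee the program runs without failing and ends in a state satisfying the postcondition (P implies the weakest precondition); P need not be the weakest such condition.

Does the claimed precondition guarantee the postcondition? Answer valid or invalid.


Working backward. After the program, the postcondition (c - c + 5 <= -1 <-> 3*lim + 3*h + 3 >= 3) -> (2*h + lim + 4 < 4 <-> lim - c - 6 > 8) must hold; in canonical form it is (not (3*h + 3*lim >= 0)) -> (2*h + lim < 0 <-> lim > c + 14).
Before lim := c + 9: (not (3*c + 3*h >= -27)) -> (not (c + 2*h < -9))
Before c := lim + lim: (not (3*h + 6*lim >= -27)) -> (not (2*h + 2*lim < -9))
Before lim := h - 3*lim: (not (9*h >= 18*lim - 27)) -> (not (4*h < 6*lim - 9))
The weakest precondition is (not (9*h >= 18*lim - 27)) -> (not (4*h < 6*lim - 9)).
Check whether ((not (18*lim <= 45)) -> (not (6*lim > 17))) and h = 2 implies it.
Every state satisfying the precondition satisfies the weakest precondition: the implication holds.
Answer: valid


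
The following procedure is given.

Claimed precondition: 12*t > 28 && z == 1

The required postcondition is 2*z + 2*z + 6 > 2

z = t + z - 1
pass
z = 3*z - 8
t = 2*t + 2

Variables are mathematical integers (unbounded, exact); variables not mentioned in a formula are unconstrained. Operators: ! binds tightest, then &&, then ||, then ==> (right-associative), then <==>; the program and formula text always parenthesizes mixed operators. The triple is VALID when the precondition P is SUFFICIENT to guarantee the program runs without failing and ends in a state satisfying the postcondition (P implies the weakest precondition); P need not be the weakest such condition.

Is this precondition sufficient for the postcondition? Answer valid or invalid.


Working backward. After the program, the postcondition 2*z + 2*z + 6 > 2 must hold; in canonical form it is 4*z > -4.
Before t := 2*t + 2: 4*z > -4
Before z := 3*z - 8: 12*z > 28
Before skip: 12*z > 28
Before z := t + z - 1: 12*t + 12*z > 40
The weakest precondition is 12*t + 12*z > 40.
Check whether 12*t > 28 && z == 1 implies it.
Every state satisfying the precondition satisfies the weakest precondition: the implication holds.
Answer: valid
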